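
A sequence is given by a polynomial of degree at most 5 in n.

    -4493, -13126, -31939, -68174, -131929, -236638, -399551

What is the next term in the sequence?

Δ: -8633, -18813, -36235, -63755, -104709, -162913
Δ²: -10180, -17422, -27520, -40954, -58204
Δ³: -7242, -10098, -13434, -17250
Δ⁴: -2856, -3336, -3816
Δ⁵: -480, -480
The fifth differences are constant (-480).
-3816 − 480 = -4296;  -17250 − 4296 = -21546;  -58204 − 21546 = -79750;  -162913 − 79750 = -242663;  -399551 − 242663 = -642214

-642214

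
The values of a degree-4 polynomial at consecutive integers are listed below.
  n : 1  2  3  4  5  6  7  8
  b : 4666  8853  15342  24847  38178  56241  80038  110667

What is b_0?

2163

Δ: 4187  6489  9505  13331  18063  23797  30629
Δ²: 2302  3016  3826  4732  5734  6832
Δ³: 714  810  906  1002  1098
Δ⁴: 96  96  96  96
The fourth differences are constant at 96.
Work back: 714 − 96 = 618;  2302 − 618 = 1684;  4187 − 1684 = 2503;  4666 − 2503 = 2163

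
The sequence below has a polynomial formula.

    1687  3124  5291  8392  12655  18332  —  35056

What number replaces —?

25699

Using the first 6 terms:
1437, 2167, 3101, 4263, 5677
730, 934, 1162, 1414
204, 228, 252
24, 24
Constant fourth difference = 24.
Extend forward: 252 + 24 = 276;  1414 + 276 = 1690;  5677 + 1690 = 7367;  18332 + 7367 = 25699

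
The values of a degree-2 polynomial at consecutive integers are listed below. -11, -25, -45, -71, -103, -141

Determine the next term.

-14 , -20 , -26 , -32 , -38
-6 , -6 , -6 , -6
Constant second difference = -6, so extend:
-38 − 6 = -44;  -141 − 44 = -185

-185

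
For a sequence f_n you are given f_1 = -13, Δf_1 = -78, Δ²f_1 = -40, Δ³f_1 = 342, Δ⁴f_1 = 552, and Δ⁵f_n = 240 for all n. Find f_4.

Build the table forward from the leading diagonal:
Δ⁵: 240  240  240  240
Δ⁴: 552  792  1032  1272
Δ³: 342  894  1686  2718
Δ²: -40  302  1196  2882
Δ: -78  -118  184  1380
f: -13  -91  -209  -25

-25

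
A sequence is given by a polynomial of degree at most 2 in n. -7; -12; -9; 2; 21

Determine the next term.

48

D1: -5  3  11  19
D2: 8  8  8
Second differences constant at 8.
19 + 8 = 27;  21 + 27 = 48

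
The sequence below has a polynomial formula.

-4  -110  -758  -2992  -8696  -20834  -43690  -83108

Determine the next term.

-106, -648, -2234, -5704, -12138, -22856, -39418
-542, -1586, -3470, -6434, -10718, -16562
-1044, -1884, -2964, -4284, -5844
-840, -1080, -1320, -1560
-240, -240, -240
Fifth differences constant at -240.
-1560 − 240 = -1800;  -5844 − 1800 = -7644;  -16562 − 7644 = -24206;  -39418 − 24206 = -63624;  -83108 − 63624 = -146732

-146732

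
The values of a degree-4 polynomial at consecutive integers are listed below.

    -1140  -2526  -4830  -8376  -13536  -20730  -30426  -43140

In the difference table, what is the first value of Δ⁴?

-48

First differences: -1386, -2304, -3546, -5160, -7194, -9696, -12714
Second differences: -918, -1242, -1614, -2034, -2502, -3018
Third differences: -324, -372, -420, -468, -516
Fourth differences: -48, -48, -48, -48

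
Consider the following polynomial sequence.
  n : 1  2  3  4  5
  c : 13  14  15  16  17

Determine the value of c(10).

22

Δ: 1 , 1 , 1 , 1
The first differences are constant (1).
17 + 1 = 18
18 + 1 = 19
19 + 1 = 20
20 + 1 = 21
21 + 1 = 22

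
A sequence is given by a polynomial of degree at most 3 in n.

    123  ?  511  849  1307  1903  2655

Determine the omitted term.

275

Using the last 5 terms:
First differences: 338  458  596  752
Second differences: 120  138  156
Third differences: 18  18
Constant third difference = 18.
Extend backward: 120 − 18 = 102;  338 − 102 = 236;  511 − 236 = 275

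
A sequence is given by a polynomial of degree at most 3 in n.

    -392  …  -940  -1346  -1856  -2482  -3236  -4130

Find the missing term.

Using the last 6 terms:
D1: -406  -510  -626  -754  -894
D2: -104  -116  -128  -140
D3: -12  -12  -12
Constant third difference = -12.
Extend backward: -104 + 12 = -92;  -406 + 92 = -314;  -940 + 314 = -626

-626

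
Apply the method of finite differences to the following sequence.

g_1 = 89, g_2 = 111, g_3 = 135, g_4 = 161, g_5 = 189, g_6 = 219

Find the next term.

D1: 22  24  26  28  30
D2: 2  2  2  2
Second differences constant at 2.
30 + 2 = 32;  219 + 32 = 251

251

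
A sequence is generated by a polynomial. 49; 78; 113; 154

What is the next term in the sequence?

First differences: 29  35  41
Second differences: 6  6
Second differences constant at 6.
41 + 6 = 47;  154 + 47 = 201

201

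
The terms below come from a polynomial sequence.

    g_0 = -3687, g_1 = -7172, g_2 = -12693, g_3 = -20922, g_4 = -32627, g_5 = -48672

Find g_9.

-176892

-3485 , -5521 , -8229 , -11705 , -16045
-2036 , -2708 , -3476 , -4340
-672 , -768 , -864
-96 , -96
The fourth differences are constant (-96).
-864 − 96 = -960;  -4340 − 960 = -5300;  -16045 − 5300 = -21345;  -48672 − 21345 = -70017
-960 − 96 = -1056;  -5300 − 1056 = -6356;  -21345 − 6356 = -27701;  -70017 − 27701 = -97718
-1056 − 96 = -1152;  -6356 − 1152 = -7508;  -27701 − 7508 = -35209;  -97718 − 35209 = -132927
-1152 − 96 = -1248;  -7508 − 1248 = -8756;  -35209 − 8756 = -43965;  -132927 − 43965 = -176892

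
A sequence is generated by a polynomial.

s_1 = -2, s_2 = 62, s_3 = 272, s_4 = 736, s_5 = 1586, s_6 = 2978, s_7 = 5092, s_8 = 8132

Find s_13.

46042

D1: 64 , 210 , 464 , 850 , 1392 , 2114 , 3040
D2: 146 , 254 , 386 , 542 , 722 , 926
D3: 108 , 132 , 156 , 180 , 204
D4: 24 , 24 , 24 , 24
Constant fourth difference = 24, so extend:
204 + 24 = 228;  926 + 228 = 1154;  3040 + 1154 = 4194;  8132 + 4194 = 12326
228 + 24 = 252;  1154 + 252 = 1406;  4194 + 1406 = 5600;  12326 + 5600 = 17926
252 + 24 = 276;  1406 + 276 = 1682;  5600 + 1682 = 7282;  17926 + 7282 = 25208
276 + 24 = 300;  1682 + 300 = 1982;  7282 + 1982 = 9264;  25208 + 9264 = 34472
300 + 24 = 324;  1982 + 324 = 2306;  9264 + 2306 = 11570;  34472 + 11570 = 46042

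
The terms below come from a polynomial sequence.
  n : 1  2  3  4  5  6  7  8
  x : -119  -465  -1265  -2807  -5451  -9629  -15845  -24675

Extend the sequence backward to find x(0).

D1: -346, -800, -1542, -2644, -4178, -6216, -8830
D2: -454, -742, -1102, -1534, -2038, -2614
D3: -288, -360, -432, -504, -576
D4: -72, -72, -72, -72
The fourth differences are constant at -72.
Work back: -288 + 72 = -216;  -454 + 216 = -238;  -346 + 238 = -108;  -119 + 108 = -11

-11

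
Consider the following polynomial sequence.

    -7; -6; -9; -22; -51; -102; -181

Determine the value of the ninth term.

1, -3, -13, -29, -51, -79
-4, -10, -16, -22, -28
-6, -6, -6, -6
Constant third difference = -6, so extend:
-28 − 6 = -34;  -79 − 34 = -113;  -181 − 113 = -294
-34 − 6 = -40;  -113 − 40 = -153;  -294 − 153 = -447

-447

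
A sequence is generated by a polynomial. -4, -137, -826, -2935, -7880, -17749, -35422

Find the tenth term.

-133, -689, -2109, -4945, -9869, -17673
-556, -1420, -2836, -4924, -7804
-864, -1416, -2088, -2880
-552, -672, -792
-120, -120
The fifth differences are constant (-120).
-792 − 120 = -912;  -2880 − 912 = -3792;  -7804 − 3792 = -11596;  -17673 − 11596 = -29269;  -35422 − 29269 = -64691
-912 − 120 = -1032;  -3792 − 1032 = -4824;  -11596 − 4824 = -16420;  -29269 − 16420 = -45689;  -64691 − 45689 = -110380
-1032 − 120 = -1152;  -4824 − 1152 = -5976;  -16420 − 5976 = -22396;  -45689 − 22396 = -68085;  -110380 − 68085 = -178465

-178465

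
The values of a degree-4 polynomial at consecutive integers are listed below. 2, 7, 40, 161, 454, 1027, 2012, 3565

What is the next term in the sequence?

5866

5, 33, 121, 293, 573, 985, 1553
28, 88, 172, 280, 412, 568
60, 84, 108, 132, 156
24, 24, 24, 24
Constant fourth difference = 24, so extend:
156 + 24 = 180;  568 + 180 = 748;  1553 + 748 = 2301;  3565 + 2301 = 5866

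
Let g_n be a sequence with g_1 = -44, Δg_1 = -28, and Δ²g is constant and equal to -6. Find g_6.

-244

Build the table forward from the leading diagonal:
D2: -6, -6, -6, -6, -6, -6
D1: -28, -34, -40, -46, -52, -58
g: -44, -72, -106, -146, -192, -244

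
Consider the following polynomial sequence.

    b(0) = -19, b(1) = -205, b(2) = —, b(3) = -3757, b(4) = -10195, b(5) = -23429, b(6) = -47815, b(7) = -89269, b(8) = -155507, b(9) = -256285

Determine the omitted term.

-1079

Using the last 7 terms:
-6438  -13234  -24386  -41454  -66238  -100778
-6796  -11152  -17068  -24784  -34540
-4356  -5916  -7716  -9756
-1560  -1800  -2040
-240  -240
Constant fifth difference = -240.
Extend backward: -1560 + 240 = -1320;  -4356 + 1320 = -3036;  -6796 + 3036 = -3760;  -6438 + 3760 = -2678;  -3757 + 2678 = -1079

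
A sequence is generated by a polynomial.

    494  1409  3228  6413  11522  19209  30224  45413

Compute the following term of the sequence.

65718

Δ: 915  1819  3185  5109  7687  11015  15189
Δ²: 904  1366  1924  2578  3328  4174
Δ³: 462  558  654  750  846
Δ⁴: 96  96  96  96
The fourth differences are constant (96).
846 + 96 = 942;  4174 + 942 = 5116;  15189 + 5116 = 20305;  45413 + 20305 = 65718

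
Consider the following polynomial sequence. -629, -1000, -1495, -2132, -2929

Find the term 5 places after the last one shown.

D1: -371, -495, -637, -797
D2: -124, -142, -160
D3: -18, -18
Constant third difference = -18, so extend:
-160 − 18 = -178;  -797 − 178 = -975;  -2929 − 975 = -3904
-178 − 18 = -196;  -975 − 196 = -1171;  -3904 − 1171 = -5075
-196 − 18 = -214;  -1171 − 214 = -1385;  -5075 − 1385 = -6460
-214 − 18 = -232;  -1385 − 232 = -1617;  -6460 − 1617 = -8077
-232 − 18 = -250;  -1617 − 250 = -1867;  -8077 − 1867 = -9944

-9944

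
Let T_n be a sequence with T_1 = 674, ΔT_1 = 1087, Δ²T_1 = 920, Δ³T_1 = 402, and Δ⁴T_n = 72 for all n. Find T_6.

19689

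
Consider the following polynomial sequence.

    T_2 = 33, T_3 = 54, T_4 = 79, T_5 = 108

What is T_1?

16

D1: 21  25  29
D2: 4  4
The second differences are constant at 4.
Work back: 21 − 4 = 17;  33 − 17 = 16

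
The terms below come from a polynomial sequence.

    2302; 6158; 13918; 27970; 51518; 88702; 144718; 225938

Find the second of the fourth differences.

D1: 3856, 7760, 14052, 23548, 37184, 56016, 81220
D2: 3904, 6292, 9496, 13636, 18832, 25204
D3: 2388, 3204, 4140, 5196, 6372
D4: 816, 936, 1056, 1176
D5: 120, 120, 120

936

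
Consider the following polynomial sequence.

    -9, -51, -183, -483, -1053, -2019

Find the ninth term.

-8913

First differences: -42  -132  -300  -570  -966
Second differences: -90  -168  -270  -396
Third differences: -78  -102  -126
Fourth differences: -24  -24
Constant fourth difference = -24, so extend:
-126 − 24 = -150;  -396 − 150 = -546;  -966 − 546 = -1512;  -2019 − 1512 = -3531
-150 − 24 = -174;  -546 − 174 = -720;  -1512 − 720 = -2232;  -3531 − 2232 = -5763
-174 − 24 = -198;  -720 − 198 = -918;  -2232 − 918 = -3150;  -5763 − 3150 = -8913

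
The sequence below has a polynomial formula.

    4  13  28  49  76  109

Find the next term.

D1: 9 , 15 , 21 , 27 , 33
D2: 6 , 6 , 6 , 6
Second differences constant at 6.
33 + 6 = 39;  109 + 39 = 148

148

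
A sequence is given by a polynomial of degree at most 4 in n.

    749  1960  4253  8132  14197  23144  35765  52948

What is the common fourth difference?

D1: 1211, 2293, 3879, 6065, 8947, 12621, 17183
D2: 1082, 1586, 2186, 2882, 3674, 4562
D3: 504, 600, 696, 792, 888
D4: 96, 96, 96, 96

96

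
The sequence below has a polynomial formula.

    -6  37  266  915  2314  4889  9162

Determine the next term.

15751

First differences: 43, 229, 649, 1399, 2575, 4273
Second differences: 186, 420, 750, 1176, 1698
Third differences: 234, 330, 426, 522
Fourth differences: 96, 96, 96
Fourth differences constant at 96.
522 + 96 = 618;  1698 + 618 = 2316;  4273 + 2316 = 6589;  9162 + 6589 = 15751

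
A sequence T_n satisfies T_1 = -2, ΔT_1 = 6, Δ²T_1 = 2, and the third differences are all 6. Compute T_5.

58

Build the table forward from the leading diagonal:
D3: 6  6  6  6  6
D2: 2  8  14  20  26
D1: 6  8  16  30  50
T: -2  4  12  28  58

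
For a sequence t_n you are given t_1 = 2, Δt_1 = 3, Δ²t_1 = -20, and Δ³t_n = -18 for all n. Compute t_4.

Build the table forward from the leading diagonal:
Third differences: -18  -18  -18  -18
Second differences: -20  -38  -56  -74
First differences: 3  -17  -55  -111
t: 2  5  -12  -67

-67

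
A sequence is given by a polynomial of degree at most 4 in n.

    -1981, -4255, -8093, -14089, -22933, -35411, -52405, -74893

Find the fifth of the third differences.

-978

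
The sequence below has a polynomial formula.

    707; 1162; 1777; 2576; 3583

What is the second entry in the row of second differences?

Δ: 455, 615, 799, 1007
Δ²: 160, 184, 208
Δ³: 24, 24

184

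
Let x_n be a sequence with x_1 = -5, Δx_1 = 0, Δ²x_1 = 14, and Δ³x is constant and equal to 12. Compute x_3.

9

Build the table forward from the leading diagonal:
Third differences: 12  12  12
Second differences: 14  26  38
First differences: 0  14  40
x: -5  -5  9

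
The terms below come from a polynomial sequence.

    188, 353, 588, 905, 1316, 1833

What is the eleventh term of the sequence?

D1: 165, 235, 317, 411, 517
D2: 70, 82, 94, 106
D3: 12, 12, 12
Constant third difference = 12, so extend:
106 + 12 = 118;  517 + 118 = 635;  1833 + 635 = 2468
118 + 12 = 130;  635 + 130 = 765;  2468 + 765 = 3233
130 + 12 = 142;  765 + 142 = 907;  3233 + 907 = 4140
142 + 12 = 154;  907 + 154 = 1061;  4140 + 1061 = 5201
154 + 12 = 166;  1061 + 166 = 1227;  5201 + 1227 = 6428

6428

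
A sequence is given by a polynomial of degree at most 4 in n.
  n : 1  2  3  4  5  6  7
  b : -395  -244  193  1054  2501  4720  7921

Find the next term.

12338

D1: 151, 437, 861, 1447, 2219, 3201
D2: 286, 424, 586, 772, 982
D3: 138, 162, 186, 210
D4: 24, 24, 24
The fourth differences are constant (24).
210 + 24 = 234;  982 + 234 = 1216;  3201 + 1216 = 4417;  7921 + 4417 = 12338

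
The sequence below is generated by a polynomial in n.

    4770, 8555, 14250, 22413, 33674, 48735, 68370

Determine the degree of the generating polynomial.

First differences: 3785, 5695, 8163, 11261, 15061, 19635
Second differences: 1910, 2468, 3098, 3800, 4574
Third differences: 558, 630, 702, 774
Fourth differences: 72, 72, 72
The fourth differences are constant, so the polynomial has degree 4.

4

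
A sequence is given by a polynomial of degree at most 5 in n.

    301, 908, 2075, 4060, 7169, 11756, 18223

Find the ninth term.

First differences: 607 , 1167 , 1985 , 3109 , 4587 , 6467
Second differences: 560 , 818 , 1124 , 1478 , 1880
Third differences: 258 , 306 , 354 , 402
Fourth differences: 48 , 48 , 48
Fourth differences constant at 48.
402 + 48 = 450;  1880 + 450 = 2330;  6467 + 2330 = 8797;  18223 + 8797 = 27020
450 + 48 = 498;  2330 + 498 = 2828;  8797 + 2828 = 11625;  27020 + 11625 = 38645

38645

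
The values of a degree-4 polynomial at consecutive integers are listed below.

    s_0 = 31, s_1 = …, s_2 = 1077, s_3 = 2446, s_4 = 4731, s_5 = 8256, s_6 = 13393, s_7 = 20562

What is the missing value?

Using the last 6 terms:
D1: 1369, 2285, 3525, 5137, 7169
D2: 916, 1240, 1612, 2032
D3: 324, 372, 420
D4: 48, 48
Constant fourth difference = 48.
Extend backward: 324 − 48 = 276;  916 − 276 = 640;  1369 − 640 = 729;  1077 − 729 = 348

348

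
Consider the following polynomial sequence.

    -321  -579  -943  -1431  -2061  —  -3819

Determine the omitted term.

-2851

Using the first 5 terms:
First differences: -258, -364, -488, -630
Second differences: -106, -124, -142
Third differences: -18, -18
Constant third difference = -18.
Extend forward: -142 − 18 = -160;  -630 − 160 = -790;  -2061 − 790 = -2851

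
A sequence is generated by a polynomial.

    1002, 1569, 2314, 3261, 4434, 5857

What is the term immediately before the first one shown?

589

First differences: 567  745  947  1173  1423
Second differences: 178  202  226  250
Third differences: 24  24  24
The third differences are constant at 24.
Work back: 178 − 24 = 154;  567 − 154 = 413;  1002 − 413 = 589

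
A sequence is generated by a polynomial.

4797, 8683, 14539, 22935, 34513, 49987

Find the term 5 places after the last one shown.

215827

Δ: 3886 , 5856 , 8396 , 11578 , 15474
Δ²: 1970 , 2540 , 3182 , 3896
Δ³: 570 , 642 , 714
Δ⁴: 72 , 72
Fourth differences constant at 72.
714 + 72 = 786;  3896 + 786 = 4682;  15474 + 4682 = 20156;  49987 + 20156 = 70143
786 + 72 = 858;  4682 + 858 = 5540;  20156 + 5540 = 25696;  70143 + 25696 = 95839
858 + 72 = 930;  5540 + 930 = 6470;  25696 + 6470 = 32166;  95839 + 32166 = 128005
930 + 72 = 1002;  6470 + 1002 = 7472;  32166 + 7472 = 39638;  128005 + 39638 = 167643
1002 + 72 = 1074;  7472 + 1074 = 8546;  39638 + 8546 = 48184;  167643 + 48184 = 215827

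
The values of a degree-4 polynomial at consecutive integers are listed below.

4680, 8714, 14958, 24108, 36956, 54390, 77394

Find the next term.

107048

4034, 6244, 9150, 12848, 17434, 23004
2210, 2906, 3698, 4586, 5570
696, 792, 888, 984
96, 96, 96
Constant fourth difference = 96, so extend:
984 + 96 = 1080;  5570 + 1080 = 6650;  23004 + 6650 = 29654;  77394 + 29654 = 107048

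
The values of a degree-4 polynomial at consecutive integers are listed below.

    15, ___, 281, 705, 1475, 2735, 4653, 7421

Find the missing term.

Using the last 6 terms:
424  770  1260  1918  2768
346  490  658  850
144  168  192
24  24
Constant fourth difference = 24.
Extend backward: 144 − 24 = 120;  346 − 120 = 226;  424 − 226 = 198;  281 − 198 = 83

83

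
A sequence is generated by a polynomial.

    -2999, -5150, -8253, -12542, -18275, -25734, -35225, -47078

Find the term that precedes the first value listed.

Δ: -2151, -3103, -4289, -5733, -7459, -9491, -11853
Δ²: -952, -1186, -1444, -1726, -2032, -2362
Δ³: -234, -258, -282, -306, -330
Δ⁴: -24, -24, -24, -24
The fourth differences are constant at -24.
Work back: -234 + 24 = -210;  -952 + 210 = -742;  -2151 + 742 = -1409;  -2999 + 1409 = -1590

-1590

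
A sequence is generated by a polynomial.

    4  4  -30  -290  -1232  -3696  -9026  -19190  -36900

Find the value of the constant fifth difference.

-120

Δ: 0, -34, -260, -942, -2464, -5330, -10164, -17710
Δ²: -34, -226, -682, -1522, -2866, -4834, -7546
Δ³: -192, -456, -840, -1344, -1968, -2712
Δ⁴: -264, -384, -504, -624, -744
Δ⁵: -120, -120, -120, -120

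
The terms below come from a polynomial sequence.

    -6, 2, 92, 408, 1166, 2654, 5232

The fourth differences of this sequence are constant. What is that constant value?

72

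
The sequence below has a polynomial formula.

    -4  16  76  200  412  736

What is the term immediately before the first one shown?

-8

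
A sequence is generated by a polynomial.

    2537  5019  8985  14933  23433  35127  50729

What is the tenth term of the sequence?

129203

First differences: 2482, 3966, 5948, 8500, 11694, 15602
Second differences: 1484, 1982, 2552, 3194, 3908
Third differences: 498, 570, 642, 714
Fourth differences: 72, 72, 72
Fourth differences constant at 72.
714 + 72 = 786;  3908 + 786 = 4694;  15602 + 4694 = 20296;  50729 + 20296 = 71025
786 + 72 = 858;  4694 + 858 = 5552;  20296 + 5552 = 25848;  71025 + 25848 = 96873
858 + 72 = 930;  5552 + 930 = 6482;  25848 + 6482 = 32330;  96873 + 32330 = 129203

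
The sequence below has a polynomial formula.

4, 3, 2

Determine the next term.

First differences: -1 , -1
The first differences are constant (-1).
2 − 1 = 1

1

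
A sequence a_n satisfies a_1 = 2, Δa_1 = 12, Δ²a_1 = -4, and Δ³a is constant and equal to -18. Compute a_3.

22

Build the table forward from the leading diagonal:
Δ³: -18  -18  -18
Δ²: -4  -22  -40
Δ: 12  8  -14
a: 2  14  22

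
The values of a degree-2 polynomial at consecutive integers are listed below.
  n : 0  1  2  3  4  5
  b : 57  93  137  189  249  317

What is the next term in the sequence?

393

First differences: 36 , 44 , 52 , 60 , 68
Second differences: 8 , 8 , 8 , 8
The second differences are constant (8).
68 + 8 = 76;  317 + 76 = 393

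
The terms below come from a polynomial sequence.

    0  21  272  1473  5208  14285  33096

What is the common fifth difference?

D1: 21, 251, 1201, 3735, 9077, 18811
D2: 230, 950, 2534, 5342, 9734
D3: 720, 1584, 2808, 4392
D4: 864, 1224, 1584
D5: 360, 360

360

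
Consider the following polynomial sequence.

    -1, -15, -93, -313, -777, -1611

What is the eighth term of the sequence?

-5013

D1: -14, -78, -220, -464, -834
D2: -64, -142, -244, -370
D3: -78, -102, -126
D4: -24, -24
Constant fourth difference = -24, so extend:
-126 − 24 = -150;  -370 − 150 = -520;  -834 − 520 = -1354;  -1611 − 1354 = -2965
-150 − 24 = -174;  -520 − 174 = -694;  -1354 − 694 = -2048;  -2965 − 2048 = -5013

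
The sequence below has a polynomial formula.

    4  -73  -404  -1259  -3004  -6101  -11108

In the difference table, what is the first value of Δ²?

First differences: -77, -331, -855, -1745, -3097, -5007
Second differences: -254, -524, -890, -1352, -1910
Third differences: -270, -366, -462, -558
Fourth differences: -96, -96, -96

-254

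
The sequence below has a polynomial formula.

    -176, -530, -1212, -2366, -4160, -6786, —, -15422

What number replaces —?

-10460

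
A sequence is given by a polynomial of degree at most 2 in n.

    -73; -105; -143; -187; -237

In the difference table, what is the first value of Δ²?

First differences: -32, -38, -44, -50
Second differences: -6, -6, -6

-6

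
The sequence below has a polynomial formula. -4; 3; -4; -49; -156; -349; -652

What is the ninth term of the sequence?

-1684

D1: 7  -7  -45  -107  -193  -303
D2: -14  -38  -62  -86  -110
D3: -24  -24  -24  -24
Constant third difference = -24, so extend:
-110 − 24 = -134;  -303 − 134 = -437;  -652 − 437 = -1089
-134 − 24 = -158;  -437 − 158 = -595;  -1089 − 595 = -1684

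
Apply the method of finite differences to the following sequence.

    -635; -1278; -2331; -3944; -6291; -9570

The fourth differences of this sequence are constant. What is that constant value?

First differences: -643, -1053, -1613, -2347, -3279
Second differences: -410, -560, -734, -932
Third differences: -150, -174, -198
Fourth differences: -24, -24

-24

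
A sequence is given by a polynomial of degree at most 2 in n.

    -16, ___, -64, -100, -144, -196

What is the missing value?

-36

Using the last 4 terms:
Δ: -36  -44  -52
Δ²: -8  -8
Constant second difference = -8.
Extend backward: -36 + 8 = -28;  -64 + 28 = -36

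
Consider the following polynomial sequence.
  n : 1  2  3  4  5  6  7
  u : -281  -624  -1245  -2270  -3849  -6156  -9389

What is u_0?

-114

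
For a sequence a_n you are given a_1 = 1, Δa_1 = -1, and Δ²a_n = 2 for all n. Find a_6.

Build the table forward from the leading diagonal:
Second differences: 2, 2, 2, 2, 2, 2
First differences: -1, 1, 3, 5, 7, 9
a: 1, 0, 1, 4, 9, 16

16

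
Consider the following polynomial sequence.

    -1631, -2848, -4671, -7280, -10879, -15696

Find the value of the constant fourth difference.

-24

D1: -1217, -1823, -2609, -3599, -4817
D2: -606, -786, -990, -1218
D3: -180, -204, -228
D4: -24, -24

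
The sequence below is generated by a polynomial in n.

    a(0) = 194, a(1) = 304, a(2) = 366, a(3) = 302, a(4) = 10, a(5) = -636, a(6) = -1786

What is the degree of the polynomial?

First differences: 110, 62, -64, -292, -646, -1150
Second differences: -48, -126, -228, -354, -504
Third differences: -78, -102, -126, -150
Fourth differences: -24, -24, -24
The fourth differences are constant, so the polynomial has degree 4.

4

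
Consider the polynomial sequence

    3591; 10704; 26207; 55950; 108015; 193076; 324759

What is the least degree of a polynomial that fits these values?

5

7113, 15503, 29743, 52065, 85061, 131683
8390, 14240, 22322, 32996, 46622
5850, 8082, 10674, 13626
2232, 2592, 2952
360, 360
The fifth differences are constant, so the polynomial has degree 5.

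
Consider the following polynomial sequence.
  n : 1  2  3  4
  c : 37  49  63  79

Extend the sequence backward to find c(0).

27

Δ: 12, 14, 16
Δ²: 2, 2
The second differences are constant at 2.
Work back: 12 − 2 = 10;  37 − 10 = 27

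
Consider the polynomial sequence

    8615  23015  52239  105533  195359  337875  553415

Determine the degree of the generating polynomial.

5

First differences: 14400, 29224, 53294, 89826, 142516, 215540
Second differences: 14824, 24070, 36532, 52690, 73024
Third differences: 9246, 12462, 16158, 20334
Fourth differences: 3216, 3696, 4176
Fifth differences: 480, 480
The fifth differences are constant, so the polynomial has degree 5.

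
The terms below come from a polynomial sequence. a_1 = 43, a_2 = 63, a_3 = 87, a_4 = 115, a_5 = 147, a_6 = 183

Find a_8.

267

20  24  28  32  36
4  4  4  4
Constant second difference = 4, so extend:
36 + 4 = 40;  183 + 40 = 223
40 + 4 = 44;  223 + 44 = 267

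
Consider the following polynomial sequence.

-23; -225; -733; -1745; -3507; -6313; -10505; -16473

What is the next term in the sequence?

D1: -202, -508, -1012, -1762, -2806, -4192, -5968
D2: -306, -504, -750, -1044, -1386, -1776
D3: -198, -246, -294, -342, -390
D4: -48, -48, -48, -48
The fourth differences are constant (-48).
-390 − 48 = -438;  -1776 − 438 = -2214;  -5968 − 2214 = -8182;  -16473 − 8182 = -24655

-24655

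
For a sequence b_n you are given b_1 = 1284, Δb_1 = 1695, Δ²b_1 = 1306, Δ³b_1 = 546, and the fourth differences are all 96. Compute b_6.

28759

Build the table forward from the leading diagonal:
Δ⁴: 96, 96, 96, 96, 96, 96
Δ³: 546, 642, 738, 834, 930, 1026
Δ²: 1306, 1852, 2494, 3232, 4066, 4996
Δ: 1695, 3001, 4853, 7347, 10579, 14645
b: 1284, 2979, 5980, 10833, 18180, 28759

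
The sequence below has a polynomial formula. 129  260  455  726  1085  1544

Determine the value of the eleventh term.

First differences: 131, 195, 271, 359, 459
Second differences: 64, 76, 88, 100
Third differences: 12, 12, 12
Third differences constant at 12.
100 + 12 = 112;  459 + 112 = 571;  1544 + 571 = 2115
112 + 12 = 124;  571 + 124 = 695;  2115 + 695 = 2810
124 + 12 = 136;  695 + 136 = 831;  2810 + 831 = 3641
136 + 12 = 148;  831 + 148 = 979;  3641 + 979 = 4620
148 + 12 = 160;  979 + 160 = 1139;  4620 + 1139 = 5759

5759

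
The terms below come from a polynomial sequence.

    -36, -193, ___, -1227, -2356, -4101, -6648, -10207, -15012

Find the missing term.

-552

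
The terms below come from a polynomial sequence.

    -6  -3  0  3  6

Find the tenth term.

D1: 3 , 3 , 3 , 3
The first differences are constant (3).
6 + 3 = 9
9 + 3 = 12
12 + 3 = 15
15 + 3 = 18
18 + 3 = 21

21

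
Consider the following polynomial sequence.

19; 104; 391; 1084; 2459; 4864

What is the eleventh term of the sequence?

49559

85, 287, 693, 1375, 2405
202, 406, 682, 1030
204, 276, 348
72, 72
Constant fourth difference = 72, so extend:
348 + 72 = 420;  1030 + 420 = 1450;  2405 + 1450 = 3855;  4864 + 3855 = 8719
420 + 72 = 492;  1450 + 492 = 1942;  3855 + 1942 = 5797;  8719 + 5797 = 14516
492 + 72 = 564;  1942 + 564 = 2506;  5797 + 2506 = 8303;  14516 + 8303 = 22819
564 + 72 = 636;  2506 + 636 = 3142;  8303 + 3142 = 11445;  22819 + 11445 = 34264
636 + 72 = 708;  3142 + 708 = 3850;  11445 + 3850 = 15295;  34264 + 15295 = 49559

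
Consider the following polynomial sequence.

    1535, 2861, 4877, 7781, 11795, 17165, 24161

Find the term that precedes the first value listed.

725

Δ: 1326  2016  2904  4014  5370  6996
Δ²: 690  888  1110  1356  1626
Δ³: 198  222  246  270
Δ⁴: 24  24  24
The fourth differences are constant at 24.
Work back: 198 − 24 = 174;  690 − 174 = 516;  1326 − 516 = 810;  1535 − 810 = 725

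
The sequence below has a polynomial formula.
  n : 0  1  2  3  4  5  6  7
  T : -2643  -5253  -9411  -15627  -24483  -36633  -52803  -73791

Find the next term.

-100467

Δ: -2610  -4158  -6216  -8856  -12150  -16170  -20988
Δ²: -1548  -2058  -2640  -3294  -4020  -4818
Δ³: -510  -582  -654  -726  -798
Δ⁴: -72  -72  -72  -72
Constant fourth difference = -72, so extend:
-798 − 72 = -870;  -4818 − 870 = -5688;  -20988 − 5688 = -26676;  -73791 − 26676 = -100467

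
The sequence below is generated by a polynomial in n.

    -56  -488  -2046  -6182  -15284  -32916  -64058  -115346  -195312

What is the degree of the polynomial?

Δ: -432, -1558, -4136, -9102, -17632, -31142, -51288, -79966
Δ²: -1126, -2578, -4966, -8530, -13510, -20146, -28678
Δ³: -1452, -2388, -3564, -4980, -6636, -8532
Δ⁴: -936, -1176, -1416, -1656, -1896
Δ⁵: -240, -240, -240, -240
The fifth differences are constant, so the polynomial has degree 5.

5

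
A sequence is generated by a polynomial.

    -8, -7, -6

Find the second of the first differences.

1

First differences: 1, 1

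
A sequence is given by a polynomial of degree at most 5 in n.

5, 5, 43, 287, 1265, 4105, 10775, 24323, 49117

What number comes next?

Δ: 0, 38, 244, 978, 2840, 6670, 13548, 24794
Δ²: 38, 206, 734, 1862, 3830, 6878, 11246
Δ³: 168, 528, 1128, 1968, 3048, 4368
Δ⁴: 360, 600, 840, 1080, 1320
Δ⁵: 240, 240, 240, 240
Constant fifth difference = 240, so extend:
1320 + 240 = 1560;  4368 + 1560 = 5928;  11246 + 5928 = 17174;  24794 + 17174 = 41968;  49117 + 41968 = 91085

91085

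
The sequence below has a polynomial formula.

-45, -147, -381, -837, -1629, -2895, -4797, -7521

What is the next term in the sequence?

First differences: -102, -234, -456, -792, -1266, -1902, -2724
Second differences: -132, -222, -336, -474, -636, -822
Third differences: -90, -114, -138, -162, -186
Fourth differences: -24, -24, -24, -24
Constant fourth difference = -24, so extend:
-186 − 24 = -210;  -822 − 210 = -1032;  -2724 − 1032 = -3756;  -7521 − 3756 = -11277

-11277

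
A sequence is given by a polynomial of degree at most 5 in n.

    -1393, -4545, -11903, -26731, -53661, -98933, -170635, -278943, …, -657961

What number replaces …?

Using the first 8 terms:
D1: -3152  -7358  -14828  -26930  -45272  -71702  -108308
D2: -4206  -7470  -12102  -18342  -26430  -36606
D3: -3264  -4632  -6240  -8088  -10176
D4: -1368  -1608  -1848  -2088
D5: -240  -240  -240
Constant fifth difference = -240.
Extend forward: -2088 − 240 = -2328;  -10176 − 2328 = -12504;  -36606 − 12504 = -49110;  -108308 − 49110 = -157418;  -278943 − 157418 = -436361

-436361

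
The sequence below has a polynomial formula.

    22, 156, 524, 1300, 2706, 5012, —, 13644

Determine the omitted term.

Using the first 6 terms:
Δ: 134, 368, 776, 1406, 2306
Δ²: 234, 408, 630, 900
Δ³: 174, 222, 270
Δ⁴: 48, 48
Constant fourth difference = 48.
Extend forward: 270 + 48 = 318;  900 + 318 = 1218;  2306 + 1218 = 3524;  5012 + 3524 = 8536

8536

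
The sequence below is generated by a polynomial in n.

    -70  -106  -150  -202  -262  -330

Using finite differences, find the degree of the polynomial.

2

-36, -44, -52, -60, -68
-8, -8, -8, -8
The second differences are constant, so the polynomial has degree 2.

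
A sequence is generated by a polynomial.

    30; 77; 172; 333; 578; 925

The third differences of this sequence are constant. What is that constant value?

First differences: 47, 95, 161, 245, 347
Second differences: 48, 66, 84, 102
Third differences: 18, 18, 18

18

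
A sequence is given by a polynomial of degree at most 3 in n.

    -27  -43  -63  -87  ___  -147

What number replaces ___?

-115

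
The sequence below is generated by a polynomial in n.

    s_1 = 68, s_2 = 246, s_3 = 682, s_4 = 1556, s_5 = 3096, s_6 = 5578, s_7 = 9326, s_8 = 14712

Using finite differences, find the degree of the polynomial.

4

178, 436, 874, 1540, 2482, 3748, 5386
258, 438, 666, 942, 1266, 1638
180, 228, 276, 324, 372
48, 48, 48, 48
The fourth differences are constant, so the polynomial has degree 4.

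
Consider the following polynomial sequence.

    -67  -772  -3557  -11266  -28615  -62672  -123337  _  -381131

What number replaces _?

Using the first 7 terms:
First differences: -705  -2785  -7709  -17349  -34057  -60665
Second differences: -2080  -4924  -9640  -16708  -26608
Third differences: -2844  -4716  -7068  -9900
Fourth differences: -1872  -2352  -2832
Fifth differences: -480  -480
Constant fifth difference = -480.
Extend forward: -2832 − 480 = -3312;  -9900 − 3312 = -13212;  -26608 − 13212 = -39820;  -60665 − 39820 = -100485;  -123337 − 100485 = -223822

-223822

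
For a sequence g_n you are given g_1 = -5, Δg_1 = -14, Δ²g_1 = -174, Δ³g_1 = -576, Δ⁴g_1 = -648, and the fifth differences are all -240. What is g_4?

Build the table forward from the leading diagonal:
Fifth differences: -240, -240, -240, -240
Fourth differences: -648, -888, -1128, -1368
Third differences: -576, -1224, -2112, -3240
Second differences: -174, -750, -1974, -4086
First differences: -14, -188, -938, -2912
g: -5, -19, -207, -1145

-1145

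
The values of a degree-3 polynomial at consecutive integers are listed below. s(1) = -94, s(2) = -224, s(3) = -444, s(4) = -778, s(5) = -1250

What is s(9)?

-4998

D1: -130, -220, -334, -472
D2: -90, -114, -138
D3: -24, -24
Third differences constant at -24.
-138 − 24 = -162;  -472 − 162 = -634;  -1250 − 634 = -1884
-162 − 24 = -186;  -634 − 186 = -820;  -1884 − 820 = -2704
-186 − 24 = -210;  -820 − 210 = -1030;  -2704 − 1030 = -3734
-210 − 24 = -234;  -1030 − 234 = -1264;  -3734 − 1264 = -4998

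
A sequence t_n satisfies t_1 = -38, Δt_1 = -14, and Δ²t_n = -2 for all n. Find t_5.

Build the table forward from the leading diagonal:
Δ²: -2, -2, -2, -2, -2
Δ: -14, -16, -18, -20, -22
t: -38, -52, -68, -86, -106

-106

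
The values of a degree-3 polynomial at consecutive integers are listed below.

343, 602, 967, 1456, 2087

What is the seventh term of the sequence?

3847

Δ: 259  365  489  631
Δ²: 106  124  142
Δ³: 18  18
The third differences are constant (18).
142 + 18 = 160;  631 + 160 = 791;  2087 + 791 = 2878
160 + 18 = 178;  791 + 178 = 969;  2878 + 969 = 3847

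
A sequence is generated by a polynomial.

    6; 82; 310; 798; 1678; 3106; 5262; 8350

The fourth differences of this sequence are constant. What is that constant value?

24

D1: 76, 228, 488, 880, 1428, 2156, 3088
D2: 152, 260, 392, 548, 728, 932
D3: 108, 132, 156, 180, 204
D4: 24, 24, 24, 24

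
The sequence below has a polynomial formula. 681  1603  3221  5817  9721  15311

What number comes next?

Δ: 922  1618  2596  3904  5590
Δ²: 696  978  1308  1686
Δ³: 282  330  378
Δ⁴: 48  48
Fourth differences constant at 48.
378 + 48 = 426;  1686 + 426 = 2112;  5590 + 2112 = 7702;  15311 + 7702 = 23013

23013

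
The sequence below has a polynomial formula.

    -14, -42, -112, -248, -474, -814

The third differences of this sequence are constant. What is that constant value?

-24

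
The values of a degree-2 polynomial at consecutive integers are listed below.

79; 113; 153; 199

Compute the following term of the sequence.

D1: 34, 40, 46
D2: 6, 6
The second differences are constant (6).
46 + 6 = 52;  199 + 52 = 251

251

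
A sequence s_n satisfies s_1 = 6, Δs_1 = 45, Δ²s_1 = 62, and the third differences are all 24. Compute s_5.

Build the table forward from the leading diagonal:
D3: 24  24  24  24  24
D2: 62  86  110  134  158
D1: 45  107  193  303  437
s: 6  51  158  351  654

654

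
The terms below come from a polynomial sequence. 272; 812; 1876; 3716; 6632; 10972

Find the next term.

D1: 540 , 1064 , 1840 , 2916 , 4340
D2: 524 , 776 , 1076 , 1424
D3: 252 , 300 , 348
D4: 48 , 48
The fourth differences are constant (48).
348 + 48 = 396;  1424 + 396 = 1820;  4340 + 1820 = 6160;  10972 + 6160 = 17132

17132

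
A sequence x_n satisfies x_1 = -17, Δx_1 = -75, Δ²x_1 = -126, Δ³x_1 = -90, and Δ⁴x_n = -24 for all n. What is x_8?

Build the table forward from the leading diagonal:
D4: -24  -24  -24  -24  -24  -24  -24  -24
D3: -90  -114  -138  -162  -186  -210  -234  -258
D2: -126  -216  -330  -468  -630  -816  -1026  -1260
D1: -75  -201  -417  -747  -1215  -1845  -2661  -3687
x: -17  -92  -293  -710  -1457  -2672  -4517  -7178

-7178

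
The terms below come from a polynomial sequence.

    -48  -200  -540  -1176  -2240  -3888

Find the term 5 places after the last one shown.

-28028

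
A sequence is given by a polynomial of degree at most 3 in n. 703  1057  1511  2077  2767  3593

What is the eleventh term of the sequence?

D1: 354 , 454 , 566 , 690 , 826
D2: 100 , 112 , 124 , 136
D3: 12 , 12 , 12
The third differences are constant (12).
136 + 12 = 148;  826 + 148 = 974;  3593 + 974 = 4567
148 + 12 = 160;  974 + 160 = 1134;  4567 + 1134 = 5701
160 + 12 = 172;  1134 + 172 = 1306;  5701 + 1306 = 7007
172 + 12 = 184;  1306 + 184 = 1490;  7007 + 1490 = 8497
184 + 12 = 196;  1490 + 196 = 1686;  8497 + 1686 = 10183

10183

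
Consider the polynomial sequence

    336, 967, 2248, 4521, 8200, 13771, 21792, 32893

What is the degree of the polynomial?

4

First differences: 631, 1281, 2273, 3679, 5571, 8021, 11101
Second differences: 650, 992, 1406, 1892, 2450, 3080
Third differences: 342, 414, 486, 558, 630
Fourth differences: 72, 72, 72, 72
The fourth differences are constant, so the polynomial has degree 4.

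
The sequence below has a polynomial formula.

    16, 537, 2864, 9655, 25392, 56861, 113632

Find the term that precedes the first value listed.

First differences: 521  2327  6791  15737  31469  56771
Second differences: 1806  4464  8946  15732  25302
Third differences: 2658  4482  6786  9570
Fourth differences: 1824  2304  2784
Fifth differences: 480  480
The fifth differences are constant at 480.
Work back: 1824 − 480 = 1344;  2658 − 1344 = 1314;  1806 − 1314 = 492;  521 − 492 = 29;  16 − 29 = -13

-13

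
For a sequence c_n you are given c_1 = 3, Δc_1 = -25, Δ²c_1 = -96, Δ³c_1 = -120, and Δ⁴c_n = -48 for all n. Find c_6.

Build the table forward from the leading diagonal:
Δ⁴: -48, -48, -48, -48, -48, -48
Δ³: -120, -168, -216, -264, -312, -360
Δ²: -96, -216, -384, -600, -864, -1176
Δ: -25, -121, -337, -721, -1321, -2185
c: 3, -22, -143, -480, -1201, -2522

-2522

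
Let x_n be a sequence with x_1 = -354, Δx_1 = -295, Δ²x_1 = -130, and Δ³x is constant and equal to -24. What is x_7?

-4554

Build the table forward from the leading diagonal:
D3: -24  -24  -24  -24  -24  -24  -24
D2: -130  -154  -178  -202  -226  -250  -274
D1: -295  -425  -579  -757  -959  -1185  -1435
x: -354  -649  -1074  -1653  -2410  -3369  -4554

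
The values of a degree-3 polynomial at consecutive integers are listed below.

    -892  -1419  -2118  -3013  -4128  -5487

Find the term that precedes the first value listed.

Δ: -527, -699, -895, -1115, -1359
Δ²: -172, -196, -220, -244
Δ³: -24, -24, -24
The third differences are constant at -24.
Work back: -172 + 24 = -148;  -527 + 148 = -379;  -892 + 379 = -513

-513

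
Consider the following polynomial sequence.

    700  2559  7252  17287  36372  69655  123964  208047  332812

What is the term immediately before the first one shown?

127

1859  4693  10035  19085  33283  54309  84083  124765
2834  5342  9050  14198  21026  29774  40682
2508  3708  5148  6828  8748  10908
1200  1440  1680  1920  2160
240  240  240  240
The fifth differences are constant at 240.
Work back: 1200 − 240 = 960;  2508 − 960 = 1548;  2834 − 1548 = 1286;  1859 − 1286 = 573;  700 − 573 = 127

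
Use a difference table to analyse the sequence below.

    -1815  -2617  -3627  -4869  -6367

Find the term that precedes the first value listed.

-1197

D1: -802, -1010, -1242, -1498
D2: -208, -232, -256
D3: -24, -24
The third differences are constant at -24.
Work back: -208 + 24 = -184;  -802 + 184 = -618;  -1815 + 618 = -1197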